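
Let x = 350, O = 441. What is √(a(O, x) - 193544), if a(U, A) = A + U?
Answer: 33*I*√177 ≈ 439.04*I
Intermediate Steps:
√(a(O, x) - 193544) = √((350 + 441) - 193544) = √(791 - 193544) = √(-192753) = 33*I*√177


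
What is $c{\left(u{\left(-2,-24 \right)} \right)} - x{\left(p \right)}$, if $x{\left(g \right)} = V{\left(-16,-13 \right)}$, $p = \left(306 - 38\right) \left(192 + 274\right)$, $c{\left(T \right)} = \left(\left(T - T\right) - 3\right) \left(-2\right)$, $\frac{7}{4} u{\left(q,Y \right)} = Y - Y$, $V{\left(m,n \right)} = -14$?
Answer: $20$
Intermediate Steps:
$u{\left(q,Y \right)} = 0$ ($u{\left(q,Y \right)} = \frac{4 \left(Y - Y\right)}{7} = \frac{4}{7} \cdot 0 = 0$)
$c{\left(T \right)} = 6$ ($c{\left(T \right)} = \left(0 - 3\right) \left(-2\right) = \left(-3\right) \left(-2\right) = 6$)
$p = 124888$ ($p = 268 \cdot 466 = 124888$)
$x{\left(g \right)} = -14$
$c{\left(u{\left(-2,-24 \right)} \right)} - x{\left(p \right)} = 6 - -14 = 6 + 14 = 20$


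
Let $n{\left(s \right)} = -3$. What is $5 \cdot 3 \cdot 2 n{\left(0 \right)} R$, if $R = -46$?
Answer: $4140$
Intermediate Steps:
$5 \cdot 3 \cdot 2 n{\left(0 \right)} R = 5 \cdot 3 \cdot 2 \left(-3\right) \left(-46\right) = 15 \cdot 2 \left(-3\right) \left(-46\right) = 30 \left(-3\right) \left(-46\right) = \left(-90\right) \left(-46\right) = 4140$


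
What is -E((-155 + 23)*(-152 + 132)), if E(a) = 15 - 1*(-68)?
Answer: -83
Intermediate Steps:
E(a) = 83 (E(a) = 15 + 68 = 83)
-E((-155 + 23)*(-152 + 132)) = -1*83 = -83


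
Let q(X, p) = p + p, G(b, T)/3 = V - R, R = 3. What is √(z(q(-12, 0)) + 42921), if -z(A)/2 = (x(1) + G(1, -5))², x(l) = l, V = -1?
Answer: 7*√871 ≈ 206.59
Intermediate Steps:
G(b, T) = -12 (G(b, T) = 3*(-1 - 1*3) = 3*(-1 - 3) = 3*(-4) = -12)
q(X, p) = 2*p
z(A) = -242 (z(A) = -2*(1 - 12)² = -2*(-11)² = -2*121 = -242)
√(z(q(-12, 0)) + 42921) = √(-242 + 42921) = √42679 = 7*√871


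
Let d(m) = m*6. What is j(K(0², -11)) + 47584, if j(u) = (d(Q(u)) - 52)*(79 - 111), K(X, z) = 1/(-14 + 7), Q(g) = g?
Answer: 344928/7 ≈ 49275.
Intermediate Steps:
d(m) = 6*m
K(X, z) = -⅐ (K(X, z) = 1/(-7) = -⅐)
j(u) = 1664 - 192*u (j(u) = (6*u - 52)*(79 - 111) = (-52 + 6*u)*(-32) = 1664 - 192*u)
j(K(0², -11)) + 47584 = (1664 - 192*(-⅐)) + 47584 = (1664 + 192/7) + 47584 = 11840/7 + 47584 = 344928/7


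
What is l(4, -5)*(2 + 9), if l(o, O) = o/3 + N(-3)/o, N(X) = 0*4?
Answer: 44/3 ≈ 14.667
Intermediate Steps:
N(X) = 0
l(o, O) = o/3 (l(o, O) = o/3 + 0/o = o*(⅓) + 0 = o/3 + 0 = o/3)
l(4, -5)*(2 + 9) = ((⅓)*4)*(2 + 9) = (4/3)*11 = 44/3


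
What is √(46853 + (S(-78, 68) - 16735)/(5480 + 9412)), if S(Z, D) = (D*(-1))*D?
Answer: √2597587423791/7446 ≈ 216.45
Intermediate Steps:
S(Z, D) = -D² (S(Z, D) = (-D)*D = -D²)
√(46853 + (S(-78, 68) - 16735)/(5480 + 9412)) = √(46853 + (-1*68² - 16735)/(5480 + 9412)) = √(46853 + (-1*4624 - 16735)/14892) = √(46853 + (-4624 - 16735)*(1/14892)) = √(46853 - 21359*1/14892) = √(46853 - 21359/14892) = √(697713517/14892) = √2597587423791/7446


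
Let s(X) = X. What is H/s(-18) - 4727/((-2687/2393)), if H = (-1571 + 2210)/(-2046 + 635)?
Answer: 31921839219/7582714 ≈ 4209.8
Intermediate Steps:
H = -639/1411 (H = 639/(-1411) = 639*(-1/1411) = -639/1411 ≈ -0.45287)
H/s(-18) - 4727/((-2687/2393)) = -639/1411/(-18) - 4727/((-2687/2393)) = -639/1411*(-1/18) - 4727/((-2687*1/2393)) = 71/2822 - 4727/(-2687/2393) = 71/2822 - 4727*(-2393/2687) = 71/2822 + 11311711/2687 = 31921839219/7582714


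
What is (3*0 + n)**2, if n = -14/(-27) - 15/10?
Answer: 2809/2916 ≈ 0.96331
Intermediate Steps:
n = -53/54 (n = -14*(-1/27) - 15*1/10 = 14/27 - 3/2 = -53/54 ≈ -0.98148)
(3*0 + n)**2 = (3*0 - 53/54)**2 = (0 - 53/54)**2 = (-53/54)**2 = 2809/2916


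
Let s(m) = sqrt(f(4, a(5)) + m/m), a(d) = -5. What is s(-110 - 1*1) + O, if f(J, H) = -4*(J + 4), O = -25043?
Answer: -25043 + I*sqrt(31) ≈ -25043.0 + 5.5678*I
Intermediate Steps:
f(J, H) = -16 - 4*J (f(J, H) = -4*(4 + J) = -16 - 4*J)
s(m) = I*sqrt(31) (s(m) = sqrt((-16 - 4*4) + m/m) = sqrt((-16 - 16) + 1) = sqrt(-32 + 1) = sqrt(-31) = I*sqrt(31))
s(-110 - 1*1) + O = I*sqrt(31) - 25043 = -25043 + I*sqrt(31)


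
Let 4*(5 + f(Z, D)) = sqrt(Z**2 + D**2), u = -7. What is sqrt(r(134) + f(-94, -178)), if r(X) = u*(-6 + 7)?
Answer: sqrt(-48 + 2*sqrt(10130))/2 ≈ 6.1906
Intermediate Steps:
r(X) = -7 (r(X) = -7*(-6 + 7) = -7*1 = -7)
f(Z, D) = -5 + sqrt(D**2 + Z**2)/4 (f(Z, D) = -5 + sqrt(Z**2 + D**2)/4 = -5 + sqrt(D**2 + Z**2)/4)
sqrt(r(134) + f(-94, -178)) = sqrt(-7 + (-5 + sqrt((-178)**2 + (-94)**2)/4)) = sqrt(-7 + (-5 + sqrt(31684 + 8836)/4)) = sqrt(-7 + (-5 + sqrt(40520)/4)) = sqrt(-7 + (-5 + (2*sqrt(10130))/4)) = sqrt(-7 + (-5 + sqrt(10130)/2)) = sqrt(-12 + sqrt(10130)/2)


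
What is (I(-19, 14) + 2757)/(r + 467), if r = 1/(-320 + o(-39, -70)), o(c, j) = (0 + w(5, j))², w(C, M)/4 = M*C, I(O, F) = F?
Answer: 5430273280/915170561 ≈ 5.9336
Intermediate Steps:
w(C, M) = 4*C*M (w(C, M) = 4*(M*C) = 4*(C*M) = 4*C*M)
o(c, j) = 400*j² (o(c, j) = (0 + 4*5*j)² = (0 + 20*j)² = (20*j)² = 400*j²)
r = 1/1959680 (r = 1/(-320 + 400*(-70)²) = 1/(-320 + 400*4900) = 1/(-320 + 1960000) = 1/1959680 ≈ 5.1029e-7)
(I(-19, 14) + 2757)/(r + 467) = (14 + 2757)/(1/1959680 + 467) = 2771/(915170561/1959680) = 2771*(1959680/915170561) = 5430273280/915170561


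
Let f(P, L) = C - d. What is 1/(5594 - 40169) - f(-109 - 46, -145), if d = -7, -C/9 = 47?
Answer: 14383199/34575 ≈ 416.00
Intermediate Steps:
C = -423 (C = -9*47 = -423)
f(P, L) = -416 (f(P, L) = -423 - 1*(-7) = -423 + 7 = -416)
1/(5594 - 40169) - f(-109 - 46, -145) = 1/(5594 - 40169) - 1*(-416) = 1/(-34575) + 416 = -1/34575 + 416 = 14383199/34575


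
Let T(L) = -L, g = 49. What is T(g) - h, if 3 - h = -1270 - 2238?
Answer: -3560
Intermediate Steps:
h = 3511 (h = 3 - (-1270 - 2238) = 3 - 1*(-3508) = 3 + 3508 = 3511)
T(g) - h = -1*49 - 1*3511 = -49 - 3511 = -3560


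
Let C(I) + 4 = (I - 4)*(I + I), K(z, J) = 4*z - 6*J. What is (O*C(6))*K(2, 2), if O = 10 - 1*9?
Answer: -80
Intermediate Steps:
K(z, J) = -6*J + 4*z
O = 1 (O = 10 - 9 = 1)
C(I) = -4 + 2*I*(-4 + I) (C(I) = -4 + (I - 4)*(I + I) = -4 + (-4 + I)*(2*I) = -4 + 2*I*(-4 + I))
(O*C(6))*K(2, 2) = (1*(-4 - 8*6 + 2*6²))*(-6*2 + 4*2) = (1*(-4 - 48 + 2*36))*(-12 + 8) = (1*(-4 - 48 + 72))*(-4) = (1*20)*(-4) = 20*(-4) = -80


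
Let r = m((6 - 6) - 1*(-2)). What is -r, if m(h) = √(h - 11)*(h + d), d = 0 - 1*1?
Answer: -3*I ≈ -3.0*I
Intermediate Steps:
d = -1 (d = 0 - 1 = -1)
m(h) = √(-11 + h)*(-1 + h) (m(h) = √(h - 11)*(h - 1) = √(-11 + h)*(-1 + h))
r = 3*I (r = √(-11 + ((6 - 6) - 1*(-2)))*(-1 + ((6 - 6) - 1*(-2))) = √(-11 + (0 + 2))*(-1 + (0 + 2)) = √(-11 + 2)*(-1 + 2) = √(-9)*1 = (3*I)*1 = 3*I ≈ 3.0*I)
-r = -3*I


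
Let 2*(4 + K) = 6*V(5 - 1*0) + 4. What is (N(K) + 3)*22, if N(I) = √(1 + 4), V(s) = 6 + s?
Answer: 66 + 22*√5 ≈ 115.19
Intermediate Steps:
K = 31 (K = -4 + (6*(6 + (5 - 1*0)) + 4)/2 = -4 + (6*(6 + (5 + 0)) + 4)/2 = -4 + (6*(6 + 5) + 4)/2 = -4 + (6*11 + 4)/2 = -4 + (66 + 4)/2 = -4 + (½)*70 = -4 + 35 = 31)
N(I) = √5
(N(K) + 3)*22 = (√5 + 3)*22 = (3 + √5)*22 = 66 + 22*√5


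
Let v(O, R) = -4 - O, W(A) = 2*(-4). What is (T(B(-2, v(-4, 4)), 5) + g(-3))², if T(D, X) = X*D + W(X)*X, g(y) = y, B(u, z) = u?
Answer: 2809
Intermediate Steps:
W(A) = -8
T(D, X) = -8*X + D*X (T(D, X) = X*D - 8*X = D*X - 8*X = -8*X + D*X)
(T(B(-2, v(-4, 4)), 5) + g(-3))² = (5*(-8 - 2) - 3)² = (5*(-10) - 3)² = (-50 - 3)² = (-53)² = 2809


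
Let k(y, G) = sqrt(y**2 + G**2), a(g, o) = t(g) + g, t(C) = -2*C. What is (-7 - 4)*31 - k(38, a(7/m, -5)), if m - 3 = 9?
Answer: -341 - sqrt(207985)/12 ≈ -379.00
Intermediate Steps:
m = 12 (m = 3 + 9 = 12)
a(g, o) = -g (a(g, o) = -2*g + g = -g)
k(y, G) = sqrt(G**2 + y**2)
(-7 - 4)*31 - k(38, a(7/m, -5)) = (-7 - 4)*31 - sqrt((-7/12)**2 + 38**2) = -11*31 - sqrt((-7/12)**2 + 1444) = -341 - sqrt((-1*7/12)**2 + 1444) = -341 - sqrt((-7/12)**2 + 1444) = -341 - sqrt(49/144 + 1444) = -341 - sqrt(207985/144) = -341 - sqrt(207985)/12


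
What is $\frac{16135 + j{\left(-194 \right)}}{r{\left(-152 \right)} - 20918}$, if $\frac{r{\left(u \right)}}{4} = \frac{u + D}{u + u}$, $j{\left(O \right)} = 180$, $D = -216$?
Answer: $- \frac{61997}{79470} \approx -0.78013$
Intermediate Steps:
$r{\left(u \right)} = \frac{2 \left(-216 + u\right)}{u}$ ($r{\left(u \right)} = 4 \frac{u - 216}{u + u} = 4 \frac{-216 + u}{2 u} = \frac{2 \left(-216 + u\right)}{u}$)
$\frac{16135 + j{\left(-194 \right)}}{r{\left(-152 \right)} - 20918} = \frac{16135 + 180}{\left(2 - \frac{432}{-152}\right) - 20918} = \frac{16315}{\left(2 - - \frac{54}{19}\right) - 20918} = \frac{16315}{\left(2 + \frac{54}{19}\right) - 20918} = \frac{16315}{\frac{92}{19} - 20918} = \frac{16315}{- \frac{397350}{19}} = 16315 \left(- \frac{19}{397350}\right) = - \frac{61997}{79470}$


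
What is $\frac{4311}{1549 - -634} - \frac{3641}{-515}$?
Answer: $\frac{10168468}{1124245} \approx 9.0447$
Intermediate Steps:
$\frac{4311}{1549 - -634} - \frac{3641}{-515} = \frac{4311}{1549 + 634} - - \frac{3641}{515} = \frac{4311}{2183} + \frac{3641}{515} = \frac{10168468}{1124245}$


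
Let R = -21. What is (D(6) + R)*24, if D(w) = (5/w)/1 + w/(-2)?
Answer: -556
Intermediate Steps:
D(w) = 5/w - w/2 (D(w) = (5/w)*1 + w*(-½) = 5/w - w/2)
(D(6) + R)*24 = ((5/6 - ½*6) - 21)*24 = ((5*(⅙) - 3) - 21)*24 = ((⅚ - 3) - 21)*24 = (-13/6 - 21)*24 = -139/6*24 = -556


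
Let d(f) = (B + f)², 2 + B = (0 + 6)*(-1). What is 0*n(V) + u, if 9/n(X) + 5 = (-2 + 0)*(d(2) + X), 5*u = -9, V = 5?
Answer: -9/5 ≈ -1.8000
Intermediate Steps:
B = -8 (B = -2 + (0 + 6)*(-1) = -2 + 6*(-1) = -2 - 6 = -8)
d(f) = (-8 + f)²
u = -9/5 (u = (⅕)*(-9) = -9/5 ≈ -1.8000)
n(X) = 9/(-77 - 2*X) (n(X) = 9/(-5 + (-2 + 0)*((-8 + 2)² + X)) = 9/(-5 - 2*((-6)² + X)) = 9/(-5 - 2*(36 + X)) = 9/(-5 + (-72 - 2*X)) = 9/(-77 - 2*X))
0*n(V) + u = 0*(-9/(77 + 2*5)) - 9/5 = 0*(-9/(77 + 10)) - 9/5 = 0*(-9/87) - 9/5 = 0*(-9*1/87) - 9/5 = 0*(-3/29) - 9/5 = 0 - 9/5 = -9/5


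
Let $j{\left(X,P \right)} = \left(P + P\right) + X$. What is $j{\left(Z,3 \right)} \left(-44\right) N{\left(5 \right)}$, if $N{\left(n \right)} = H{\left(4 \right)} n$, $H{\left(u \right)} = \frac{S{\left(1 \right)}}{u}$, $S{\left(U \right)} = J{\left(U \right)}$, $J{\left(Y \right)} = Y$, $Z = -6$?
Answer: $0$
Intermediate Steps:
$S{\left(U \right)} = U$
$H{\left(u \right)} = \frac{1}{u}$ ($H{\left(u \right)} = 1 \frac{1}{u} = \frac{1}{u}$)
$N{\left(n \right)} = \frac{n}{4}$
$j{\left(X,P \right)} = X + 2 P$ ($j{\left(X,P \right)} = 2 P + X = X + 2 P$)
$j{\left(Z,3 \right)} \left(-44\right) N{\left(5 \right)} = \left(-6 + 2 \cdot 3\right) \left(-44\right) \frac{1}{4} \cdot 5 = \left(-6 + 6\right) \left(-44\right) \frac{5}{4} = 0 \left(-44\right) \frac{5}{4} = 0 \cdot \frac{5}{4} = 0$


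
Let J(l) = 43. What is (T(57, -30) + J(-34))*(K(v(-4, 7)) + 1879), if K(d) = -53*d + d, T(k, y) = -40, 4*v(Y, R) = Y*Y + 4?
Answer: 4857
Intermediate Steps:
v(Y, R) = 1 + Y²/4 (v(Y, R) = (Y*Y + 4)/4 = (Y² + 4)/4 = (4 + Y²)/4 = 1 + Y²/4)
K(d) = -52*d
(T(57, -30) + J(-34))*(K(v(-4, 7)) + 1879) = (-40 + 43)*(-52*(1 + (¼)*(-4)²) + 1879) = 3*(-52*(1 + (¼)*16) + 1879) = 3*(-52*(1 + 4) + 1879) = 3*(-52*5 + 1879) = 3*(-260 + 1879) = 3*1619 = 4857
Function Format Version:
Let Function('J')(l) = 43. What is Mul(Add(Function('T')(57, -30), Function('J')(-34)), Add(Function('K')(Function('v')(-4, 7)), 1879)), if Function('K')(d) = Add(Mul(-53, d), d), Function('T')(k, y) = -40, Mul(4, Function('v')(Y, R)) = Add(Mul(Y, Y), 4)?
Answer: 4857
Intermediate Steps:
Function('v')(Y, R) = Add(1, Mul(Rational(1, 4), Pow(Y, 2))) (Function('v')(Y, R) = Mul(Rational(1, 4), Add(Mul(Y, Y), 4)) = Mul(Rational(1, 4), Add(Pow(Y, 2), 4)) = Mul(Rational(1, 4), Add(4, Pow(Y, 2))) = Add(1, Mul(Rational(1, 4), Pow(Y, 2))))
Function('K')(d) = Mul(-52, d)
Mul(Add(Function('T')(57, -30), Function('J')(-34)), Add(Function('K')(Function('v')(-4, 7)), 1879)) = Mul(Add(-40, 43), Add(Mul(-52, Add(1, Mul(Rational(1, 4), Pow(-4, 2)))), 1879)) = Mul(3, Add(Mul(-52, Add(1, Mul(Rational(1, 4), 16))), 1879)) = Mul(3, Add(Mul(-52, Add(1, 4)), 1879)) = Mul(3, Add(Mul(-52, 5), 1879)) = Mul(3, Add(-260, 1879)) = Mul(3, 1619) = 4857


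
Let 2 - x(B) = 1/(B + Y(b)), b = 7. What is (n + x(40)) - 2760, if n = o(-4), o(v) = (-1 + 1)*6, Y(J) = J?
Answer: -129627/47 ≈ -2758.0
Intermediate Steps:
o(v) = 0 (o(v) = 0*6 = 0)
x(B) = 2 - 1/(7 + B) (x(B) = 2 - 1/(B + 7) = 2 - 1/(7 + B))
n = 0
(n + x(40)) - 2760 = (0 + (13 + 2*40)/(7 + 40)) - 2760 = (0 + (13 + 80)/47) - 2760 = (0 + (1/47)*93) - 2760 = (0 + 93/47) - 2760 = 93/47 - 2760 = -129627/47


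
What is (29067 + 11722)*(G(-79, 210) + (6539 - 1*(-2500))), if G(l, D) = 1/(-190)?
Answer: 70051395701/190 ≈ 3.6869e+8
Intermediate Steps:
G(l, D) = -1/190
(29067 + 11722)*(G(-79, 210) + (6539 - 1*(-2500))) = (29067 + 11722)*(-1/190 + (6539 - 1*(-2500))) = 40789*(-1/190 + (6539 + 2500)) = 40789*(-1/190 + 9039) = 40789*(1717409/190) = 70051395701/190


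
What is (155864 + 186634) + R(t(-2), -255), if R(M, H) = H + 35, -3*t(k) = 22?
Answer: 342278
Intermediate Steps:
t(k) = -22/3 (t(k) = -1/3*22 = -22/3)
R(M, H) = 35 + H
(155864 + 186634) + R(t(-2), -255) = (155864 + 186634) + (35 - 255) = 342498 - 220 = 342278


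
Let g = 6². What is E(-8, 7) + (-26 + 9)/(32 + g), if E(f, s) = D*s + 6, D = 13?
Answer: 387/4 ≈ 96.750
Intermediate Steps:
E(f, s) = 6 + 13*s (E(f, s) = 13*s + 6 = 6 + 13*s)
g = 36
E(-8, 7) + (-26 + 9)/(32 + g) = (6 + 13*7) + (-26 + 9)/(32 + 36) = (6 + 91) - 17/68 = 97 - 17*1/68 = 97 - ¼ = 387/4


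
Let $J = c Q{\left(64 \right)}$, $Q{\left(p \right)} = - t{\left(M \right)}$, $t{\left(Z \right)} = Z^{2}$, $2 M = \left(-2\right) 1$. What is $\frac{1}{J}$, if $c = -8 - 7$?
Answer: $\frac{1}{15} \approx 0.066667$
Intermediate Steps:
$M = -1$ ($M = \frac{\left(-2\right) 1}{2} = \frac{1}{2} \left(-2\right) = -1$)
$Q{\left(p \right)} = -1$ ($Q{\left(p \right)} = - \left(-1\right)^{2} = \left(-1\right) 1 = -1$)
$c = -15$ ($c = -8 - 7 = -15$)
$J = 15$ ($J = \left(-15\right) \left(-1\right) = 15$)
$\frac{1}{J} = \frac{1}{15}$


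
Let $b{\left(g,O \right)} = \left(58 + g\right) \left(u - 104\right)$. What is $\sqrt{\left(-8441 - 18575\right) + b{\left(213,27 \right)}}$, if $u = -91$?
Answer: $i \sqrt{79861} \approx 282.6 i$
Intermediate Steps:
$b{\left(g,O \right)} = -11310 - 195 g$ ($b{\left(g,O \right)} = \left(58 + g\right) \left(-91 - 104\right) = \left(58 + g\right) \left(-195\right) = -11310 - 195 g$)
$\sqrt{\left(-8441 - 18575\right) + b{\left(213,27 \right)}} = \sqrt{\left(-8441 - 18575\right) - 52845} = \sqrt{-27016 - 52845} = \sqrt{-79861} = i \sqrt{79861}$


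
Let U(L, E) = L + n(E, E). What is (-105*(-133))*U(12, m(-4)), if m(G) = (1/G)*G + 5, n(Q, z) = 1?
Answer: 181545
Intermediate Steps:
m(G) = 6 (m(G) = G/G + 5 = 1 + 5 = 6)
U(L, E) = 1 + L (U(L, E) = L + 1 = 1 + L)
(-105*(-133))*U(12, m(-4)) = (-105*(-133))*(1 + 12) = 13965*13 = 181545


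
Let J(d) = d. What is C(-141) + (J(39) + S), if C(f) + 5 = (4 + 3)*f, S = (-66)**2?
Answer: 3403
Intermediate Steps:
S = 4356
C(f) = -5 + 7*f (C(f) = -5 + (4 + 3)*f = -5 + 7*f)
C(-141) + (J(39) + S) = (-5 + 7*(-141)) + (39 + 4356) = (-5 - 987) + 4395 = -992 + 4395 = 3403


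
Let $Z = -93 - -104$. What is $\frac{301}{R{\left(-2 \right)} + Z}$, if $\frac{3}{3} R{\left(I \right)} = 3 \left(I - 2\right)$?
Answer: $-301$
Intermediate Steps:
$R{\left(I \right)} = -6 + 3 I$ ($R{\left(I \right)} = 3 \left(I - 2\right) = 3 \left(-2 + I\right) = -6 + 3 I$)
$Z = 11$ ($Z = -93 + 104 = 11$)
$\frac{301}{R{\left(-2 \right)} + Z} = \frac{301}{\left(-6 + 3 \left(-2\right)\right) + 11} = \frac{301}{\left(-6 - 6\right) + 11} = \frac{301}{-12 + 11} = \frac{301}{-1} = 301 \left(-1\right) = -301$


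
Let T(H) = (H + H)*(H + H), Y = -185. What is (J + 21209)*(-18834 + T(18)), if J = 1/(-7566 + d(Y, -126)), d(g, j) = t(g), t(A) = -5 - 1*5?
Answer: -1408997509527/3788 ≈ -3.7196e+8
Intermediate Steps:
t(A) = -10 (t(A) = -5 - 5 = -10)
d(g, j) = -10
T(H) = 4*H² (T(H) = (2*H)*(2*H) = 4*H²)
J = -1/7576 (J = 1/(-7566 - 10) = 1/(-7576) = -1/7576 ≈ -0.00013200)
(J + 21209)*(-18834 + T(18)) = (-1/7576 + 21209)*(-18834 + 4*18²) = 160679383*(-18834 + 4*324)/7576 = 160679383*(-18834 + 1296)/7576 = (160679383/7576)*(-17538) = -1408997509527/3788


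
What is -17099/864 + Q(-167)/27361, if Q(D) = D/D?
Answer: -467844875/23639904 ≈ -19.790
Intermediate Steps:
Q(D) = 1
-17099/864 + Q(-167)/27361 = -17099/864 + 1/27361 = -467844875/23639904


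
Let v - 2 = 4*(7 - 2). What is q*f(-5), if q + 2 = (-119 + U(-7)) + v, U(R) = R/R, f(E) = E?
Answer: 490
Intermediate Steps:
U(R) = 1
v = 22 (v = 2 + 4*(7 - 2) = 2 + 4*5 = 2 + 20 = 22)
q = -98 (q = -2 + ((-119 + 1) + 22) = -2 + (-118 + 22) = -2 - 96 = -98)
q*f(-5) = -98*(-5) = 490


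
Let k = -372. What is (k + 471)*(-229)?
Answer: -22671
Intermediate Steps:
(k + 471)*(-229) = (-372 + 471)*(-229) = 99*(-229) = -22671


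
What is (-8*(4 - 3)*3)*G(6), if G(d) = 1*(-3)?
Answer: 72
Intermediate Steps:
G(d) = -3
(-8*(4 - 3)*3)*G(6) = -8*(4 - 3)*3*(-3) = -8*3*(-3) = -24*(-3) = 72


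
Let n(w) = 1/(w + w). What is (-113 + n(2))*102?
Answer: -23001/2 ≈ -11501.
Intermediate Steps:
n(w) = 1/(2*w)
(-113 + n(2))*102 = (-113 + (1/2)/2)*102 = (-113 + (1/2)*(1/2))*102 = (-113 + 1/4)*102 = -451/4*102 = -23001/2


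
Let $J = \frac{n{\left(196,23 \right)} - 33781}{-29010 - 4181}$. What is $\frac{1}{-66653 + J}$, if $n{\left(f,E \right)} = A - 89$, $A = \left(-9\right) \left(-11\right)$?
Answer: $- \frac{33191}{2212245952} \approx -1.5003 \cdot 10^{-5}$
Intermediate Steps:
$A = 99$
$n{\left(f,E \right)} = 10$ ($n{\left(f,E \right)} = 99 - 89 = 10$)
$J = \frac{33771}{33191}$ ($J = \frac{10 - 33781}{-29010 - 4181} = - \frac{33771}{-33191} = \left(-33771\right) \left(- \frac{1}{33191}\right) = \frac{33771}{33191} \approx 1.0175$)
$\frac{1}{-66653 + J} = \frac{1}{-66653 + \frac{33771}{33191}} = \frac{1}{- \frac{2212245952}{33191}} = - \frac{33191}{2212245952}$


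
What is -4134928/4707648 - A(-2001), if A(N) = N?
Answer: 588491795/294228 ≈ 2000.1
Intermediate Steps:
-4134928/4707648 - A(-2001) = -4134928/4707648 - 1*(-2001) = -4134928*1/4707648 + 2001 = -258433/294228 + 2001 = 588491795/294228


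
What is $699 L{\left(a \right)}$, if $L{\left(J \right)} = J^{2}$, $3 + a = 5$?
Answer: $2796$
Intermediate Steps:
$a = 2$ ($a = -3 + 5 = 2$)
$699 L{\left(a \right)} = 699 \cdot 2^{2} = 699 \cdot 4 = 2796$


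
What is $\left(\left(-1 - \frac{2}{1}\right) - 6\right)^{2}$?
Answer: $81$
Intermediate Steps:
$\left(\left(-1 - \frac{2}{1}\right) - 6\right)^{2} = \left(\left(-1 - 2\right) - 6\right)^{2} = \left(-3 - 6\right)^{2} = \left(-9\right)^{2} = 81$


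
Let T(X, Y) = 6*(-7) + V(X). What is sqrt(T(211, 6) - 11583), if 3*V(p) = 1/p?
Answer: 532*I*sqrt(16458)/633 ≈ 107.82*I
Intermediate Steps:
V(p) = 1/(3*p)
T(X, Y) = -42 + 1/(3*X) (T(X, Y) = 6*(-7) + 1/(3*X) = -42 + 1/(3*X))
sqrt(T(211, 6) - 11583) = sqrt((-42 + (1/3)/211) - 11583) = sqrt((-42 + (1/3)*(1/211)) - 11583) = sqrt((-42 + 1/633) - 11583) = sqrt(-26585/633 - 11583) = sqrt(-7358624/633) = 532*I*sqrt(16458)/633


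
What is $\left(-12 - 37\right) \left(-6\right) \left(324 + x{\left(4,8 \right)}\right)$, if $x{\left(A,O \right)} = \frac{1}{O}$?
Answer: $\frac{381171}{4} \approx 95293.0$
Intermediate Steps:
$\left(-12 - 37\right) \left(-6\right) \left(324 + x{\left(4,8 \right)}\right) = \left(-12 - 37\right) \left(-6\right) \left(324 + \frac{1}{8}\right) = \left(-49\right) \left(-6\right) \frac{2593}{8} = 294 \cdot \frac{2593}{8} = \frac{381171}{4}$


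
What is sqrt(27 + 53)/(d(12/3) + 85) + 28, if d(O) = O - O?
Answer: 28 + 4*sqrt(5)/85 ≈ 28.105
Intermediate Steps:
d(O) = 0
sqrt(27 + 53)/(d(12/3) + 85) + 28 = sqrt(27 + 53)/(0 + 85) + 28 = sqrt(80)/85 + 28 = (4*sqrt(5))*(1/85) + 28 = 4*sqrt(5)/85 + 28 = 28 + 4*sqrt(5)/85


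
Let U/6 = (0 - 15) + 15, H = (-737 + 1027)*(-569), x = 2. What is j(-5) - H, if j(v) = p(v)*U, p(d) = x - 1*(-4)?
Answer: 165010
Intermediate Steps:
H = -165010 (H = 290*(-569) = -165010)
U = 0 (U = 6*((0 - 15) + 15) = 6*(-15 + 15) = 6*0 = 0)
p(d) = 6 (p(d) = 2 - 1*(-4) = 2 + 4 = 6)
j(v) = 0 (j(v) = 6*0 = 0)
j(-5) - H = 0 - 1*(-165010) = 0 + 165010 = 165010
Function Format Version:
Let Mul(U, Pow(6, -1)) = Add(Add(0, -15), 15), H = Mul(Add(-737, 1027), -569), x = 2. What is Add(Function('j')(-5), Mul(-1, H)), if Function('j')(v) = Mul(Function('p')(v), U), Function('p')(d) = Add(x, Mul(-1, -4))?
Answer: 165010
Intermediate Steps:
H = -165010 (H = Mul(290, -569) = -165010)
U = 0 (U = Mul(6, Add(Add(0, -15), 15)) = Mul(6, Add(-15, 15)) = Mul(6, 0) = 0)
Function('p')(d) = 6 (Function('p')(d) = Add(2, Mul(-1, -4)) = Add(2, 4) = 6)
Function('j')(v) = 0 (Function('j')(v) = Mul(6, 0) = 0)
Add(Function('j')(-5), Mul(-1, H)) = Add(0, Mul(-1, -165010)) = Add(0, 165010) = 165010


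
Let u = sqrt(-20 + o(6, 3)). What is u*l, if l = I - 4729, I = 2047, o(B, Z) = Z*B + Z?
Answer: -2682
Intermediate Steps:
o(B, Z) = Z + B*Z (o(B, Z) = B*Z + Z = Z + B*Z)
u = 1 (u = sqrt(-20 + 3*(1 + 6)) = sqrt(-20 + 3*7) = sqrt(-20 + 21) = sqrt(1) = 1)
l = -2682 (l = 2047 - 4729 = -2682)
u*l = 1*(-2682) = -2682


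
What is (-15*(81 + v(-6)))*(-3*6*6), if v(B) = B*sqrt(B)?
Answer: 131220 - 9720*I*sqrt(6) ≈ 1.3122e+5 - 23809.0*I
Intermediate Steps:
v(B) = B**(3/2)
(-15*(81 + v(-6)))*(-3*6*6) = (-15*(81 + (-6)**(3/2)))*(-3*6*6) = (-15*(81 - 6*I*sqrt(6)))*(-18*6) = (-1215 + 90*I*sqrt(6))*(-108) = 131220 - 9720*I*sqrt(6)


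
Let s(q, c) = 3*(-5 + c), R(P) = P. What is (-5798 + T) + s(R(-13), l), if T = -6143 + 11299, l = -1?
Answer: -660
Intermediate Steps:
s(q, c) = -15 + 3*c
T = 5156
(-5798 + T) + s(R(-13), l) = (-5798 + 5156) + (-15 + 3*(-1)) = -642 + (-15 - 3) = -642 - 18 = -660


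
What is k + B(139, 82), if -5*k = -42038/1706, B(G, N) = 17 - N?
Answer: -256206/4265 ≈ -60.072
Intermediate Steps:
k = 21019/4265 (k = -(-42038)/(5*1706) = -1/5*(-21019/853) = 21019/4265 ≈ 4.9283)
k + B(139, 82) = 21019/4265 + (17 - 1*82) = 21019/4265 + (17 - 82) = 21019/4265 - 65 = -256206/4265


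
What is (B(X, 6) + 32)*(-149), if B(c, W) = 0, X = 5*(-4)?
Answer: -4768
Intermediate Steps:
X = -20
(B(X, 6) + 32)*(-149) = (0 + 32)*(-149) = 32*(-149) = -4768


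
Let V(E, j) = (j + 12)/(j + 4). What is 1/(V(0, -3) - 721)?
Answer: -1/712 ≈ -0.0014045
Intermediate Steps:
V(E, j) = (12 + j)/(4 + j)
1/(V(0, -3) - 721) = 1/((12 - 3)/(4 - 3) - 721) = 1/(9/1 - 721) = 1/(1*9 - 721) = 1/(9 - 721) = 1/(-712) = -1/712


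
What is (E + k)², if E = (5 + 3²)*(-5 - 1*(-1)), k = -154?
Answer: 44100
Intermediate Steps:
E = -56 (E = (5 + 9)*(-5 + 1) = 14*(-4) = -56)
(E + k)² = (-56 - 154)² = (-210)² = 44100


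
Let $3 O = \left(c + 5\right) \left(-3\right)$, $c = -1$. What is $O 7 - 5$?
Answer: $-33$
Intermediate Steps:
$O = -4$ ($O = \frac{\left(-1 + 5\right) \left(-3\right)}{3} = \frac{4 \left(-3\right)}{3} = \frac{1}{3} \left(-12\right) = -4$)
$O 7 - 5 = \left(-4\right) 7 - 5 = -28 - 5 = -33$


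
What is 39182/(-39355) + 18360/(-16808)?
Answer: -172641107/82684855 ≈ -2.0879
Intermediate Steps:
39182/(-39355) + 18360/(-16808) = 39182*(-1/39355) + 18360*(-1/16808) = -39182/39355 - 2295/2101 = -172641107/82684855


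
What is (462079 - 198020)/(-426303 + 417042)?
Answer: -264059/9261 ≈ -28.513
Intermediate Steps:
(462079 - 198020)/(-426303 + 417042) = 264059/(-9261) = 264059*(-1/9261) = -264059/9261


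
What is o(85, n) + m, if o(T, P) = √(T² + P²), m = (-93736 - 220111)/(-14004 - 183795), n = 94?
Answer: 313847/197799 + √16061 ≈ 128.32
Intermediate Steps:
m = 313847/197799 (m = -313847/(-197799) = -313847*(-1/197799) = 313847/197799 ≈ 1.5867)
o(T, P) = √(P² + T²)
o(85, n) + m = √(94² + 85²) + 313847/197799 = √(8836 + 7225) + 313847/197799 = √16061 + 313847/197799 = 313847/197799 + √16061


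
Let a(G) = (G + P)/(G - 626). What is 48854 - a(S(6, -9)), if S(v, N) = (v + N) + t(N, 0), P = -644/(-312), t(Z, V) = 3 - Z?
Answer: 2351148467/48126 ≈ 48854.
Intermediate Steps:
P = 161/78 (P = -644*(-1/312) = 161/78 ≈ 2.0641)
S(v, N) = 3 + v (S(v, N) = (v + N) + (3 - N) = (N + v) + (3 - N) = 3 + v)
a(G) = (161/78 + G)/(-626 + G) (a(G) = (G + 161/78)/(G - 626) = (161/78 + G)/(-626 + G))
48854 - a(S(6, -9)) = 48854 - (161/78 + (3 + 6))/(-626 + (3 + 6)) = 48854 - (161/78 + 9)/(-626 + 9) = 48854 - 863/((-617)*78) = 48854 - (-1)*863/(617*78) = 48854 - 1*(-863/48126) = 48854 + 863/48126 = 2351148467/48126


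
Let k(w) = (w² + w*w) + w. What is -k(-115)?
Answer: -26335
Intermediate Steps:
k(w) = w + 2*w² (k(w) = (w² + w²) + w = 2*w² + w = w + 2*w²)
-k(-115) = -(-115)*(1 + 2*(-115)) = -(-115)*(1 - 230) = -(-115)*(-229) = -1*26335 = -26335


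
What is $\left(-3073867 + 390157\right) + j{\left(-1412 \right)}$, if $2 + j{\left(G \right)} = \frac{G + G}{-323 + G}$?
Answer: $- \frac{4656237496}{1735} \approx -2.6837 \cdot 10^{6}$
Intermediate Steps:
$j{\left(G \right)} = -2 + \frac{2 G}{-323 + G}$ ($j{\left(G \right)} = -2 + \frac{G + G}{-323 + G} = -2 + \frac{2 G}{-323 + G}$)
$\left(-3073867 + 390157\right) + j{\left(-1412 \right)} = \left(-3073867 + 390157\right) + \frac{646}{-323 - 1412} = -2683710 + \frac{646}{-1735} = -2683710 + 646 \left(- \frac{1}{1735}\right) = -2683710 - \frac{646}{1735} = - \frac{4656237496}{1735}$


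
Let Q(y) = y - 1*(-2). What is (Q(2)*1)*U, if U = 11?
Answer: 44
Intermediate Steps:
Q(y) = 2 + y (Q(y) = y + 2 = 2 + y)
(Q(2)*1)*U = ((2 + 2)*1)*11 = (4*1)*11 = 4*11 = 44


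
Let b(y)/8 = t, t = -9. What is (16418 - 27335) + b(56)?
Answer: -10989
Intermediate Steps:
b(y) = -72 (b(y) = 8*(-9) = -72)
(16418 - 27335) + b(56) = (16418 - 27335) - 72 = -10917 - 72 = -10989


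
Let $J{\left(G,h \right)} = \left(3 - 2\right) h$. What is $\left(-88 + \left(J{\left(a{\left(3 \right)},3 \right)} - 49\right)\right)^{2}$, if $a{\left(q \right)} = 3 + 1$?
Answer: $17956$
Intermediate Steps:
$a{\left(q \right)} = 4$
$J{\left(G,h \right)} = h$ ($J{\left(G,h \right)} = 1 h = h$)
$\left(-88 + \left(J{\left(a{\left(3 \right)},3 \right)} - 49\right)\right)^{2} = \left(-88 + \left(3 - 49\right)\right)^{2} = \left(-88 - 46\right)^{2} = \left(-134\right)^{2} = 17956$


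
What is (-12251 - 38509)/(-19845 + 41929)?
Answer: -12690/5521 ≈ -2.2985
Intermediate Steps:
(-12251 - 38509)/(-19845 + 41929) = -50760/22084 = -50760*1/22084 = -12690/5521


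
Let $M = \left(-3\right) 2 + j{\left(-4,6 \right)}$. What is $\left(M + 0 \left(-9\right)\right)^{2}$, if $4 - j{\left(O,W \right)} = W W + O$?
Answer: $1156$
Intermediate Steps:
$j{\left(O,W \right)} = 4 - O - W^{2}$ ($j{\left(O,W \right)} = 4 - \left(W W + O\right) = 4 - \left(W^{2} + O\right) = 4 - \left(O + W^{2}\right) = 4 - O - W^{2}$)
$M = -34$ ($M = \left(-3\right) 2 - 28 = -6 + \left(4 + 4 - 36\right) = -6 - 28 = -34$)
$\left(M + 0 \left(-9\right)\right)^{2} = \left(-34 + 0 \left(-9\right)\right)^{2} = \left(-34 + 0\right)^{2} = \left(-34\right)^{2} = 1156$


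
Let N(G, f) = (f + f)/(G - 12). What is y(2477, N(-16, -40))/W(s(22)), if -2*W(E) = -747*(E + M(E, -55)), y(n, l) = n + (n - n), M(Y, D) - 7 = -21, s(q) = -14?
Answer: -2477/10458 ≈ -0.23685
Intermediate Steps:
M(Y, D) = -14 (M(Y, D) = 7 - 21 = -14)
N(G, f) = 2*f/(-12 + G) (N(G, f) = (2*f)/(-12 + G) = 2*f/(-12 + G))
y(n, l) = n (y(n, l) = n + 0 = n)
W(E) = -5229 + 747*E/2 (W(E) = -(-747)*(E - 14)/2 = -(-747)*(-14 + E)/2 = -(10458 - 747*E)/2 = -5229 + 747*E/2)
y(2477, N(-16, -40))/W(s(22)) = 2477/(-5229 + (747/2)*(-14)) = 2477/(-5229 - 5229) = 2477/(-10458) = 2477*(-1/10458) = -2477/10458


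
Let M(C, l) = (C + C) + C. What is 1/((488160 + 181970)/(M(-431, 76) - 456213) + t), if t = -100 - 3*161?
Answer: -228753/133698064 ≈ -0.0017110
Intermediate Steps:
M(C, l) = 3*C (M(C, l) = 2*C + C = 3*C)
t = -583 (t = -100 - 483 = -583)
1/((488160 + 181970)/(M(-431, 76) - 456213) + t) = 1/((488160 + 181970)/(3*(-431) - 456213) - 583) = 1/(670130/(-1293 - 456213) - 583) = 1/(670130/(-457506) - 583) = 1/(670130*(-1/457506) - 583) = 1/(-335065/228753 - 583) = 1/(-133698064/228753) = -228753/133698064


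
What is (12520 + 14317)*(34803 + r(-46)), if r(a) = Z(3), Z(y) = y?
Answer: 934088622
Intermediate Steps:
r(a) = 3
(12520 + 14317)*(34803 + r(-46)) = (12520 + 14317)*(34803 + 3) = 26837*34806 = 934088622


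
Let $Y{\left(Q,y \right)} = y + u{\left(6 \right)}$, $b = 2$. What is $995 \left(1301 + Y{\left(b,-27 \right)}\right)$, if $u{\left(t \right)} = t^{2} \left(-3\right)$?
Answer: $1160170$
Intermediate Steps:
$u{\left(t \right)} = - 3 t^{2}$
$Y{\left(Q,y \right)} = -108 + y$ ($Y{\left(Q,y \right)} = y - 3 \cdot 6^{2} = y - 108 = -108 + y$)
$995 \left(1301 + Y{\left(b,-27 \right)}\right) = 995 \left(1301 - 135\right) = 995 \cdot 1166 = 1160170$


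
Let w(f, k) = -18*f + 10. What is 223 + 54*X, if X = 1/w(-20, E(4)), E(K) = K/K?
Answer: 41282/185 ≈ 223.15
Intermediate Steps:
E(K) = 1
w(f, k) = 10 - 18*f
X = 1/370 (X = 1/(10 - 18*(-20)) = 1/(10 + 360) = 1/370 ≈ 0.0027027)
223 + 54*X = 223 + 54*(1/370) = 223 + 27/185 = 41282/185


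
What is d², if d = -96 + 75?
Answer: 441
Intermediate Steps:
d = -21
d² = (-21)² = 441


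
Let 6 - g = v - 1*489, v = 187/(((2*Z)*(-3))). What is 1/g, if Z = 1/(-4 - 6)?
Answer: 3/550 ≈ 0.0054545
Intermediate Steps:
Z = -⅒ (Z = 1/(-10) = -⅒ ≈ -0.10000)
v = 935/3 (v = 187/(((2*(-⅒))*(-3))) = 187/((-⅕*(-3))) = 187/(⅗) = 187*(5/3) = 935/3 ≈ 311.67)
g = 550/3 (g = 6 - (935/3 - 1*489) = 6 - (935/3 - 489) = 6 - 1*(-532/3) = 6 + 532/3 = 550/3 ≈ 183.33)
1/g = 1/(550/3) = 3/550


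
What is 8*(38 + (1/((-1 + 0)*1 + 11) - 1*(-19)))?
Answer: 2284/5 ≈ 456.80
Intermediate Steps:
8*(38 + (1/((-1 + 0)*1 + 11) - 1*(-19))) = 8*(38 + (1/(-1*1 + 11) + 19)) = 8*(38 + (1/(-1 + 11) + 19)) = 8*(38 + (1/10 + 19)) = 8*(38 + (⅒ + 19)) = 8*(38 + 191/10) = 8*(571/10) = 2284/5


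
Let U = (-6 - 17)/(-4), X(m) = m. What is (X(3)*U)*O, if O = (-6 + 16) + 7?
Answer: 1173/4 ≈ 293.25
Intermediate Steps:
U = 23/4 (U = -23*(-1/4) = 23/4 ≈ 5.7500)
O = 17 (O = 10 + 7 = 17)
(X(3)*U)*O = (3*(23/4))*17 = (69/4)*17 = 1173/4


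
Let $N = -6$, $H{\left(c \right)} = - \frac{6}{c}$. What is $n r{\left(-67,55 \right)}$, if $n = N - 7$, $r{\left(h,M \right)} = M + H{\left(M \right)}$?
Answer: $- \frac{39247}{55} \approx -713.58$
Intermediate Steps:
$r{\left(h,M \right)} = M - \frac{6}{M}$
$n = -13$ ($n = -6 - 7 = -13$)
$n r{\left(-67,55 \right)} = - 13 \left(55 - \frac{6}{55}\right) = \left(-13\right) \frac{3019}{55} = - \frac{39247}{55}$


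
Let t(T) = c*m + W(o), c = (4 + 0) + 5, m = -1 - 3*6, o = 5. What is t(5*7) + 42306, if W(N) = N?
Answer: 42140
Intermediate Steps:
m = -19 (m = -1 - 18 = -19)
c = 9 (c = 4 + 5 = 9)
t(T) = -166 (t(T) = 9*(-19) + 5 = -171 + 5 = -166)
t(5*7) + 42306 = -166 + 42306 = 42140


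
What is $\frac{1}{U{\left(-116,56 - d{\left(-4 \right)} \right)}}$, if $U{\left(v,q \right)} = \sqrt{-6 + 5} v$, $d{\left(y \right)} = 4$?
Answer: $\frac{i}{116} \approx 0.0086207 i$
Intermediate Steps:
$U{\left(v,q \right)} = i v$ ($U{\left(v,q \right)} = \sqrt{-1} v = i v$)
$\frac{1}{U{\left(-116,56 - d{\left(-4 \right)} \right)}} = \frac{1}{i \left(-116\right)} = \frac{1}{\left(-116\right) i} = \frac{i}{116}$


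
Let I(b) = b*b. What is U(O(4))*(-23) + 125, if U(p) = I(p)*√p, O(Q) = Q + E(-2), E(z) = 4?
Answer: 125 - 2944*√2 ≈ -4038.4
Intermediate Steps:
I(b) = b²
O(Q) = 4 + Q (O(Q) = Q + 4 = 4 + Q)
U(p) = p^(5/2) (U(p) = p²*√p = p^(5/2))
U(O(4))*(-23) + 125 = (4 + 4)^(5/2)*(-23) + 125 = 8^(5/2)*(-23) + 125 = (128*√2)*(-23) + 125 = -2944*√2 + 125 = 125 - 2944*√2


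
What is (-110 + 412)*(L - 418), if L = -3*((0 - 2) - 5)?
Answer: -119894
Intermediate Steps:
L = 21 (L = -3*(-2 - 5) = -3*(-7) = 21)
(-110 + 412)*(L - 418) = (-110 + 412)*(21 - 418) = 302*(-397) = -119894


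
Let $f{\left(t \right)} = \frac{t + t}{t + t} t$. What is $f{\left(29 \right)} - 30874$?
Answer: $-30845$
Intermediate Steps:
$f{\left(t \right)} = t$ ($f{\left(t \right)} = \frac{2 t}{2 t} t = 2 t \frac{1}{2 t} t = 1 t = t$)
$f{\left(29 \right)} - 30874 = 29 - 30874 = -30845$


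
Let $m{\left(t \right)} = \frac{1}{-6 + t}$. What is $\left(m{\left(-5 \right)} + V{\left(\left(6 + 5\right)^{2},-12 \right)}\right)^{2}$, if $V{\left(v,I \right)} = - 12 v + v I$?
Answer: $\frac{1020483025}{121} \approx 8.4337 \cdot 10^{6}$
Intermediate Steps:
$V{\left(v,I \right)} = - 12 v + I v$
$\left(m{\left(-5 \right)} + V{\left(\left(6 + 5\right)^{2},-12 \right)}\right)^{2} = \left(\frac{1}{-6 - 5} + \left(6 + 5\right)^{2} \left(-12 - 12\right)\right)^{2} = \left(\frac{1}{-11} + 11^{2} \left(-24\right)\right)^{2} = \left(- \frac{1}{11} + 121 \left(-24\right)\right)^{2} = \left(- \frac{1}{11} - 2904\right)^{2} = \left(- \frac{31945}{11}\right)^{2} = \frac{1020483025}{121}$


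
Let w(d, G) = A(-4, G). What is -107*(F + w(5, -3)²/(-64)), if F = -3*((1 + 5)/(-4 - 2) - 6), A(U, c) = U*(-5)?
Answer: -6313/4 ≈ -1578.3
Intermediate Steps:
A(U, c) = -5*U
w(d, G) = 20 (w(d, G) = -5*(-4) = 20)
F = 21 (F = -3*(6/(-6) - 6) = -3*(6*(-⅙) - 6) = -3*(-1 - 6) = -3*(-7) = 21)
-107*(F + w(5, -3)²/(-64)) = -107*(21 + 20²/(-64)) = -107*(21 + 400*(-1/64)) = -107*(21 - 25/4) = -107*59/4 = -6313/4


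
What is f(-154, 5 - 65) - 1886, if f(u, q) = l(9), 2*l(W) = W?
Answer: -3763/2 ≈ -1881.5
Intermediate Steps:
l(W) = W/2
f(u, q) = 9/2 (f(u, q) = (½)*9 = 9/2)
f(-154, 5 - 65) - 1886 = 9/2 - 1886 = -3763/2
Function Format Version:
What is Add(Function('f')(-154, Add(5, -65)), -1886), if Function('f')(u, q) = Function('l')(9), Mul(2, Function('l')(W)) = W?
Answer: Rational(-3763, 2) ≈ -1881.5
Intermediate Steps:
Function('l')(W) = Mul(Rational(1, 2), W)
Function('f')(u, q) = Rational(9, 2) (Function('f')(u, q) = Mul(Rational(1, 2), 9) = Rational(9, 2))
Add(Function('f')(-154, Add(5, -65)), -1886) = Add(Rational(9, 2), -1886) = Rational(-3763, 2)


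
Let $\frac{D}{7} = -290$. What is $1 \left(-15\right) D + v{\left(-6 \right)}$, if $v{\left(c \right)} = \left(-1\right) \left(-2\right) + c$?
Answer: $30446$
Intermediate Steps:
$D = -2030$ ($D = 7 \left(-290\right) = -2030$)
$v{\left(c \right)} = 2 + c$
$1 \left(-15\right) D + v{\left(-6 \right)} = 1 \left(-15\right) \left(-2030\right) + \left(2 - 6\right) = \left(-15\right) \left(-2030\right) - 4 = 30450 - 4 = 30446$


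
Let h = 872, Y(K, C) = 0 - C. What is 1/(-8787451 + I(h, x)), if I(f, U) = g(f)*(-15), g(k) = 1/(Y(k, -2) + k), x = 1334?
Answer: -874/7680232189 ≈ -1.1380e-7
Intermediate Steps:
Y(K, C) = -C
g(k) = 1/(2 + k) (g(k) = 1/(-1*(-2) + k) = 1/(2 + k))
I(f, U) = -15/(2 + f)
1/(-8787451 + I(h, x)) = 1/(-8787451 - 15/(2 + 872)) = 1/(-8787451 - 15/874) = 1/(-7680232189/874) = -874/7680232189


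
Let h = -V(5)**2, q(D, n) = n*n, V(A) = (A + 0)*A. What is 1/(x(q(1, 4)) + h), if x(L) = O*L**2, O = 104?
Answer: 1/25999 ≈ 3.8463e-5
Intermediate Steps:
V(A) = A**2 (V(A) = A*A = A**2)
q(D, n) = n**2
x(L) = 104*L**2
h = -625 (h = -(5**2)**2 = -1*25**2 = -1*625 = -625)
1/(x(q(1, 4)) + h) = 1/(104*(4**2)**2 - 625) = 1/(104*16**2 - 625) = 1/(104*256 - 625) = 1/(26624 - 625) = 1/25999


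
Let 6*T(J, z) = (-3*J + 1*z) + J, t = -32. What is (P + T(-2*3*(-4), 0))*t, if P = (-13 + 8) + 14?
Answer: -32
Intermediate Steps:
T(J, z) = -J/3 + z/6 (T(J, z) = ((-3*J + 1*z) + J)/6 = ((-3*J + z) + J)/6 = ((z - 3*J) + J)/6 = (z - 2*J)/6 = -J/3 + z/6)
P = 9 (P = -5 + 14 = 9)
(P + T(-2*3*(-4), 0))*t = (9 + (-(-2*3)*(-4)/3 + (1/6)*0))*(-32) = (9 + (-(-2)*(-4) + 0))*(-32) = (9 + (-1/3*24 + 0))*(-32) = (9 + (-8 + 0))*(-32) = (9 - 8)*(-32) = 1*(-32) = -32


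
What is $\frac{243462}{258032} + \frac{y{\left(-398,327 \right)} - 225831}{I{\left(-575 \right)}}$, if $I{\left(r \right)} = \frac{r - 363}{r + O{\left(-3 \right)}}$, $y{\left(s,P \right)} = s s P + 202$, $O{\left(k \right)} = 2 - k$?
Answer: $\frac{270899631147297}{8644072} \approx 3.1339 \cdot 10^{7}$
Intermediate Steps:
$y{\left(s,P \right)} = 202 + P s^{2}$ ($y{\left(s,P \right)} = s^{2} P + 202 = P s^{2} + 202 = 202 + P s^{2}$)
$I{\left(r \right)} = \frac{-363 + r}{5 + r}$ ($I{\left(r \right)} = \frac{r - 363}{r + \left(2 - -3\right)} = \frac{-363 + r}{r + \left(2 + 3\right)} = \frac{-363 + r}{r + 5} = \frac{-363 + r}{5 + r}$)
$\frac{243462}{258032} + \frac{y{\left(-398,327 \right)} - 225831}{I{\left(-575 \right)}} = \frac{243462}{258032} + \frac{\left(202 + 327 \left(-398\right)^{2}\right) - 225831}{\frac{1}{5 - 575} \left(-363 - 575\right)} = 243462 \cdot \frac{1}{258032} + \frac{\left(202 + 327 \cdot 158404\right) - 225831}{\frac{1}{-570} \left(-938\right)} = \frac{121731}{129016} + \frac{\left(202 + 51798108\right) - 225831}{\left(- \frac{1}{570}\right) \left(-938\right)} = \frac{121731}{129016} + \frac{51798310 - 225831}{\frac{469}{285}} = \frac{121731}{129016} + 51572479 \cdot \frac{285}{469} = \frac{121731}{129016} + \frac{2099736645}{67} = \frac{270899631147297}{8644072}$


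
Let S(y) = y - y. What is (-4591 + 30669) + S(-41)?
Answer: 26078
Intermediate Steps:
S(y) = 0
(-4591 + 30669) + S(-41) = (-4591 + 30669) + 0 = 26078 + 0 = 26078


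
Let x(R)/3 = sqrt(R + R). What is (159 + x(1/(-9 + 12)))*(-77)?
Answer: -12243 - 77*sqrt(6) ≈ -12432.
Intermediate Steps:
x(R) = 3*sqrt(2)*sqrt(R) (x(R) = 3*sqrt(R + R) = 3*sqrt(2*R) = 3*(sqrt(2)*sqrt(R)) = 3*sqrt(2)*sqrt(R))
(159 + x(1/(-9 + 12)))*(-77) = (159 + 3*sqrt(2)*sqrt(1/(-9 + 12)))*(-77) = (159 + 3*sqrt(2)*sqrt(1/3))*(-77) = (159 + 3*sqrt(2)*(sqrt(3)/3))*(-77) = (159 + sqrt(6))*(-77) = -12243 - 77*sqrt(6)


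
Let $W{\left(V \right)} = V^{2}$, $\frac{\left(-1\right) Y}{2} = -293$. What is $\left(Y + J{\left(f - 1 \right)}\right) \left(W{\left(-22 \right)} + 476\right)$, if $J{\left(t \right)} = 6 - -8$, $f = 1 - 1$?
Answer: $576000$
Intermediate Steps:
$f = 0$ ($f = 1 - 1 = 0$)
$Y = 586$ ($Y = \left(-2\right) \left(-293\right) = 586$)
$J{\left(t \right)} = 14$ ($J{\left(t \right)} = 6 + 8 = 14$)
$\left(Y + J{\left(f - 1 \right)}\right) \left(W{\left(-22 \right)} + 476\right) = \left(586 + 14\right) \left(\left(-22\right)^{2} + 476\right) = 600 \left(484 + 476\right) = 600 \cdot 960 = 576000$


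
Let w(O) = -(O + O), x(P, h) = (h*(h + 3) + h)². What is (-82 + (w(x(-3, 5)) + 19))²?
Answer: 16916769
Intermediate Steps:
x(P, h) = (h + h*(3 + h))² (x(P, h) = (h*(3 + h) + h)² = (h + h*(3 + h))²)
w(O) = -2*O
(-82 + (w(x(-3, 5)) + 19))² = (-82 + (-2*5²*(4 + 5)² + 19))² = (-82 + (-50*9² + 19))² = (-82 + (-50*81 + 19))² = (-82 + (-2*2025 + 19))² = (-82 + (-4050 + 19))² = (-82 - 4031)² = (-4113)² = 16916769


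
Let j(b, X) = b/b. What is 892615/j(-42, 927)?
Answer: 892615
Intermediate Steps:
j(b, X) = 1
892615/j(-42, 927) = 892615/1 = 892615*1 = 892615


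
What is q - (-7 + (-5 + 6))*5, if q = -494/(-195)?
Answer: 488/15 ≈ 32.533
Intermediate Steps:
q = 38/15 (q = -494*(-1/195) = 38/15 ≈ 2.5333)
q - (-7 + (-5 + 6))*5 = 38/15 - (-7 + (-5 + 6))*5 = 38/15 - (-7 + 1)*5 = 38/15 - (-6)*5 = 38/15 - 1*(-30) = 38/15 + 30 = 488/15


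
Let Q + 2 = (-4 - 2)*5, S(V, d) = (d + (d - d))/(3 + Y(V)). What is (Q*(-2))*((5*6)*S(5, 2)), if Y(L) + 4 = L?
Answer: 960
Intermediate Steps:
Y(L) = -4 + L
S(V, d) = d/(-1 + V) (S(V, d) = (d + (d - d))/(3 + (-4 + V)) = (d + 0)/(-1 + V) = d/(-1 + V))
Q = -32 (Q = -2 + (-4 - 2)*5 = -2 - 6*5 = -2 - 30 = -32)
(Q*(-2))*((5*6)*S(5, 2)) = (-32*(-2))*((5*6)*(2/(-1 + 5))) = 64*(30*(2/4)) = 64*(30*(2*(¼))) = 64*(30*(½)) = 64*15 = 960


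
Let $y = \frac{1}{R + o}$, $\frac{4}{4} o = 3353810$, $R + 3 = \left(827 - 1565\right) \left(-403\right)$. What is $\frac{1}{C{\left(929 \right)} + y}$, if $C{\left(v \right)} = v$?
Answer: $\frac{3651221}{3391984310} \approx 0.0010764$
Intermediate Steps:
$R = 297411$ ($R = -3 + \left(827 - 1565\right) \left(-403\right) = -3 - -297414 = -3 + 297414 = 297411$)
$o = 3353810$
$y = \frac{1}{3651221}$ ($y = \frac{1}{297411 + 3353810} = \frac{1}{3651221} \approx 2.7388 \cdot 10^{-7}$)
$\frac{1}{C{\left(929 \right)} + y} = \frac{1}{929 + \frac{1}{3651221}} = \frac{1}{\frac{3391984310}{3651221}} = \frac{3651221}{3391984310}$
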